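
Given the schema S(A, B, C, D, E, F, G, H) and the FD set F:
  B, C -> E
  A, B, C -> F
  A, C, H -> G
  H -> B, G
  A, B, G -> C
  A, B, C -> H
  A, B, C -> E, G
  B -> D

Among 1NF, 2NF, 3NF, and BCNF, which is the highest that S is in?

1NF

Candidate keys: {A, B, C}, {A, B, G}, {A, H}. Prime attributes: {A, B, C, G, H}.
For B, C -> E we have {B, C}⁺ = {B, C, D, E}; {B, C} is not a superkey, so BCNF fails.
B, C -> E has non-prime {E} on the right and a non-superkey on the left, so 3NF fails.
Since {H} ⊂ {A, H} and {H}⁺ ⊇ {D} with {D} non-prime, there is a partial dependency; 2NF fails.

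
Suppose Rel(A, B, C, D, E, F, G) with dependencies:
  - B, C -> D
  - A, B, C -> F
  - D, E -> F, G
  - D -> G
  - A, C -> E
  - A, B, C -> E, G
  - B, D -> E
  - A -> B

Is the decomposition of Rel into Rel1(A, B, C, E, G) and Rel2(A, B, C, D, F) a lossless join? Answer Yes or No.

Yes

Rel1 ∩ Rel2 = {A, B, C}; its closure under F is {A, B, C, D, E, F, G}.
Since Rel1 ⊆ {A, B, C, D, E, F, G}, the intersection is a superkey of Rel1; the decomposition is lossless.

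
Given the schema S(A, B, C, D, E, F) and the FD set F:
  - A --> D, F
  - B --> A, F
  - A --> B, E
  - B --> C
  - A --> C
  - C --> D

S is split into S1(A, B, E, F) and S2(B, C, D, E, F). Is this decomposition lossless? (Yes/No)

The shared attributes are {B, E, F} and {B, E, F}⁺ = {A, B, C, D, E, F}.
This includes all of S1, so the common attributes are a superkey of S1 — the join is lossless.

Yes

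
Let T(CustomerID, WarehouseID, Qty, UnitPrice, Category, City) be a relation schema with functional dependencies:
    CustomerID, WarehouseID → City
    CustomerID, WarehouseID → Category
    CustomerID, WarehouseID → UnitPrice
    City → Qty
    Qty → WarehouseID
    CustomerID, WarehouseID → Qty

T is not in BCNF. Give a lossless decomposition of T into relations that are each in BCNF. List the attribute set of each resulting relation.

{Category, City, CustomerID, UnitPrice}; {City, Qty}; {Qty, WarehouseID}

Candidate keys of the original relation: {City, CustomerID}, {CustomerID, Qty}, {CustomerID, WarehouseID}.
In {Category, City, CustomerID, Qty, UnitPrice, WarehouseID}, {City} is not a superkey ({City}⁺ restricted to this set is {City, Qty, WarehouseID}), so split on City → Qty, WarehouseID into {City, Qty, WarehouseID} and {Category, City, CustomerID, UnitPrice}.
In {City, Qty, WarehouseID}, {Qty} is not a superkey ({Qty}⁺ restricted to this set is {Qty, WarehouseID}), so split on Qty → WarehouseID into {Qty, WarehouseID} and {City, Qty}.
{Qty, WarehouseID} has no BCNF violation.
{City, Qty} has no BCNF violation.
{Category, City, CustomerID, UnitPrice} has no BCNF violation.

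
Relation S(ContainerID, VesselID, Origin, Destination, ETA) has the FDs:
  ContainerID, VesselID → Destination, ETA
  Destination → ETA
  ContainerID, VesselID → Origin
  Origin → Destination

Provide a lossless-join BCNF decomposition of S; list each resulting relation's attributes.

Candidate key of the original relation: {ContainerID, VesselID}.
{ContainerID, Destination, ETA, Origin, VesselID}: {Destination} determines {Destination, ETA} here but is not a superkey — split on Destination → ETA, giving {Destination, ETA} and {ContainerID, Destination, Origin, VesselID}.
{Destination, ETA}: every determinant is a superkey — BCNF.
{ContainerID, Destination, Origin, VesselID}: {Origin} determines {Destination, Origin} here but is not a superkey — split on Origin → Destination, giving {Destination, Origin} and {ContainerID, Origin, VesselID}.
{Destination, Origin}: every determinant is a superkey — BCNF.
{ContainerID, Origin, VesselID}: every determinant is a superkey — BCNF.

{ContainerID, Origin, VesselID}; {Destination, ETA}; {Destination, Origin}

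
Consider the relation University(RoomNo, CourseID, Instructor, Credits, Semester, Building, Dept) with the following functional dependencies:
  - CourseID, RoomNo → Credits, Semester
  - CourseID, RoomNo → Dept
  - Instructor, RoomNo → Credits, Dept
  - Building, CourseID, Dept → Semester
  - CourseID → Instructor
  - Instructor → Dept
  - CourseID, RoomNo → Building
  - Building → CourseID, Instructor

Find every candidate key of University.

{Building, RoomNo}, {CourseID, RoomNo}

Attributes never on any right-hand side: {RoomNo} — every candidate key must contain it.
{Building, RoomNo}⁺ = {Building, CourseID, Credits, Dept, Instructor, RoomNo, Semester}, which is every attribute, so {Building, RoomNo} is a candidate key.
{CourseID, RoomNo}⁺ = {Building, CourseID, Credits, Dept, Instructor, RoomNo, Semester}, which is every attribute, so {CourseID, RoomNo} is a candidate key.
No proper subset of any of these is a key, and no other minimal superkey exists.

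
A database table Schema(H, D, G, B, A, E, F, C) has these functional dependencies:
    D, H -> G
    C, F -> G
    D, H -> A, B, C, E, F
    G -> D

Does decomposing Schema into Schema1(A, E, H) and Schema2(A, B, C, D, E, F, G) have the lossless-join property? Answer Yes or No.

No

The shared attributes are {A, E} and {A, E}⁺ = {A, E}.
Schema1 ⊄ {A, E} and Schema2 ⊄ {A, E}, so the split is lossy.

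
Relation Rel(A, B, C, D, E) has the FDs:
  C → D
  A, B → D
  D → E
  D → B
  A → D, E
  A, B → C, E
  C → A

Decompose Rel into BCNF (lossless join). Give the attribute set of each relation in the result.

Candidate keys of the original relation: {A}, {C}.
Within {A, B, C, D, E}: {D}⁺ ∩ {A, B, C, D, E} = {B, D, E}, not the whole set, so D → B, E violates BCNF; decompose into {B, D, E} and {A, C, D}.
{B, D, E} is in BCNF.
{A, C, D} is in BCNF.

{A, C, D}; {B, D, E}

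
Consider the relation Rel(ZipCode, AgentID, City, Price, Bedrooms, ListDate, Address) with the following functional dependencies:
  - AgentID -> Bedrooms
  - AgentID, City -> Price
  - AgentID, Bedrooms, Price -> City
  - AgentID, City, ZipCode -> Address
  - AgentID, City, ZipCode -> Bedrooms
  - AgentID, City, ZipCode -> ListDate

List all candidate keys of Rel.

{AgentID, City, ZipCode}, {AgentID, Price, ZipCode}

{AgentID, ZipCode} never appear on the right of any FD, so every key must include all of them.
Closure of {AgentID, City, ZipCode} is {Address, AgentID, Bedrooms, City, ListDate, Price, ZipCode}, the whole schema; {AgentID, City, ZipCode} is a candidate key.
Closure of {AgentID, Price, ZipCode} is {Address, AgentID, Bedrooms, City, ListDate, Price, ZipCode}, the whole schema; {AgentID, Price, ZipCode} is a candidate key.
No proper subset of any of these is a key, and no other minimal superkey exists.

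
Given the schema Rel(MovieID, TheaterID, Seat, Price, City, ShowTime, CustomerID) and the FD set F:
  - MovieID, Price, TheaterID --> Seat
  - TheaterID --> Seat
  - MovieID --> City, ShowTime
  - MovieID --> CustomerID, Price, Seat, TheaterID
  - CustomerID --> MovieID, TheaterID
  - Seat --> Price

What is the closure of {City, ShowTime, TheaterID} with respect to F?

Start with {City, ShowTime, TheaterID}.
TheaterID --> Seat applies; add {Seat} → now {City, Seat, ShowTime, TheaterID}.
Seat --> Price applies; add {Price} → now {City, Price, Seat, ShowTime, TheaterID}.
No further FD applies.

{City, Price, Seat, ShowTime, TheaterID}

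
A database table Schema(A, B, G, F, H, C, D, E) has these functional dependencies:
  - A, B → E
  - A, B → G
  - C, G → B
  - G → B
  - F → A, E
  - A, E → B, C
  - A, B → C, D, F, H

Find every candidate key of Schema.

{A, B}, {A, E}, {A, G}, {F}

{F} is a candidate key since {F}⁺ = {A, B, C, D, E, F, G, H} covers every attribute.
{A, B} is a candidate key since {A, B}⁺ = {A, B, C, D, E, F, G, H} covers every attribute.
{A, E} is a candidate key since {A, E}⁺ = {A, B, C, D, E, F, G, H} covers every attribute.
{A, G} is a candidate key since {A, G}⁺ = {A, B, C, D, E, F, G, H} covers every attribute.
These are minimal and exhaustive — every other superkey contains one of them.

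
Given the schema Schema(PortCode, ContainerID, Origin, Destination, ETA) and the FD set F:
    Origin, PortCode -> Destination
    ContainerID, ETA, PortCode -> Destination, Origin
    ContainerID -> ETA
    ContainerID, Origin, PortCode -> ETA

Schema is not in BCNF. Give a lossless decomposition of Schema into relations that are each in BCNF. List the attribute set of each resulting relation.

{ContainerID, ETA}; {ContainerID, Origin, PortCode}; {Destination, Origin, PortCode}

Candidate key of the original relation: {ContainerID, PortCode}.
Within {ContainerID, Destination, ETA, Origin, PortCode}: {Origin, PortCode}⁺ ∩ {ContainerID, Destination, ETA, Origin, PortCode} = {Destination, Origin, PortCode}, not the whole set, so Origin, PortCode -> Destination violates BCNF; decompose into {Destination, Origin, PortCode} and {ContainerID, ETA, Origin, PortCode}.
{Destination, Origin, PortCode} has no BCNF violation.
Within {ContainerID, ETA, Origin, PortCode}: {ContainerID}⁺ ∩ {ContainerID, ETA, Origin, PortCode} = {ContainerID, ETA}, not the whole set, so ContainerID -> ETA violates BCNF; decompose into {ContainerID, ETA} and {ContainerID, Origin, PortCode}.
{ContainerID, ETA} has no BCNF violation.
{ContainerID, Origin, PortCode} has no BCNF violation.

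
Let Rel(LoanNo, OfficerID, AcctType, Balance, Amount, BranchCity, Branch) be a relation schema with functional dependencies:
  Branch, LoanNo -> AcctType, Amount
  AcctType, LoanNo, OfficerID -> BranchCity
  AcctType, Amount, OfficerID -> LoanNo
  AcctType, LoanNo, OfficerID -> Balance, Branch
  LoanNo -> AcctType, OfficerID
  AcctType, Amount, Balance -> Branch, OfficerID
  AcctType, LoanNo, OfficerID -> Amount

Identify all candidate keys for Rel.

{AcctType, Amount, Balance}, {AcctType, Amount, OfficerID}, {LoanNo}

Closure of {LoanNo} is {AcctType, Amount, Balance, Branch, BranchCity, LoanNo, OfficerID}, the whole schema; {LoanNo} is a candidate key.
Closure of {AcctType, Amount, Balance} is {AcctType, Amount, Balance, Branch, BranchCity, LoanNo, OfficerID}, the whole schema; {AcctType, Amount, Balance} is a candidate key.
Closure of {AcctType, Amount, OfficerID} is {AcctType, Amount, Balance, Branch, BranchCity, LoanNo, OfficerID}, the whole schema; {AcctType, Amount, OfficerID} is a candidate key.
Any other superkey properly contains one of these, so there are no further candidate keys.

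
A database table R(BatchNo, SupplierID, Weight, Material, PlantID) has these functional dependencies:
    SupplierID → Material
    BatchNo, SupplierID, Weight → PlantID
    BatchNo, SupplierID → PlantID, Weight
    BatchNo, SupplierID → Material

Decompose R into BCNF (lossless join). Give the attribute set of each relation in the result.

Candidate key of the original relation: {BatchNo, SupplierID}.
In {BatchNo, Material, PlantID, SupplierID, Weight}, {SupplierID} is not a superkey ({SupplierID}⁺ restricted to this set is {Material, SupplierID}), so split on SupplierID → Material into {Material, SupplierID} and {BatchNo, PlantID, SupplierID, Weight}.
{Material, SupplierID} is in BCNF.
{BatchNo, PlantID, SupplierID, Weight} is in BCNF.

{BatchNo, PlantID, SupplierID, Weight}; {Material, SupplierID}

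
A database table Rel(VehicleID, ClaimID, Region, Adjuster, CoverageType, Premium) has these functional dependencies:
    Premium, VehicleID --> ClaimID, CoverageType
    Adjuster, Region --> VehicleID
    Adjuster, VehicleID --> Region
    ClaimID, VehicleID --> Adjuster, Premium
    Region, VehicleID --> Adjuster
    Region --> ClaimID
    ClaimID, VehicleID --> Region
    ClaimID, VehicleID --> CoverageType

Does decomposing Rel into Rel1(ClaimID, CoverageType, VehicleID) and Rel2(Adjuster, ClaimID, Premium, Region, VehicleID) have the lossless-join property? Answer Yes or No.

Common attributes: {ClaimID, VehicleID}; their closure is {Adjuster, ClaimID, CoverageType, Premium, Region, VehicleID}.
This includes all of Rel1, so the common attributes are a superkey of Rel1 — the join is lossless.

Yes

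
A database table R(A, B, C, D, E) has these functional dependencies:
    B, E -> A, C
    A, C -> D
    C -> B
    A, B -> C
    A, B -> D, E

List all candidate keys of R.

Closure of {A, B} is {A, B, C, D, E}, the whole schema; {A, B} is a candidate key.
Closure of {A, C} is {A, B, C, D, E}, the whole schema; {A, C} is a candidate key.
Closure of {B, E} is {A, B, C, D, E}, the whole schema; {B, E} is a candidate key.
Closure of {C, E} is {A, B, C, D, E}, the whole schema; {C, E} is a candidate key.
Any other superkey properly contains one of these, so there are no further candidate keys.

{A, B}, {A, C}, {B, E}, {C, E}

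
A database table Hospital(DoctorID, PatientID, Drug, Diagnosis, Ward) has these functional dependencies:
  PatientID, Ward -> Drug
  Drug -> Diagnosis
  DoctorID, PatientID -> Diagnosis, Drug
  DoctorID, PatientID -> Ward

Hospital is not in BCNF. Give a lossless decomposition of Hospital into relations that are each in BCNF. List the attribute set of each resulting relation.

{Diagnosis, Drug}; {DoctorID, PatientID, Ward}; {Drug, PatientID, Ward}

Candidate key of the original relation: {DoctorID, PatientID}.
In {Diagnosis, DoctorID, Drug, PatientID, Ward}, {PatientID, Ward} is not a superkey ({PatientID, Ward}⁺ restricted to this set is {Diagnosis, Drug, PatientID, Ward}), so split on PatientID, Ward -> Diagnosis, Drug into {Diagnosis, Drug, PatientID, Ward} and {DoctorID, PatientID, Ward}.
In {Diagnosis, Drug, PatientID, Ward}, {Drug} is not a superkey ({Drug}⁺ restricted to this set is {Diagnosis, Drug}), so split on Drug -> Diagnosis into {Diagnosis, Drug} and {Drug, PatientID, Ward}.
{Diagnosis, Drug} is in BCNF.
{Drug, PatientID, Ward} is in BCNF.
{DoctorID, PatientID, Ward} is in BCNF.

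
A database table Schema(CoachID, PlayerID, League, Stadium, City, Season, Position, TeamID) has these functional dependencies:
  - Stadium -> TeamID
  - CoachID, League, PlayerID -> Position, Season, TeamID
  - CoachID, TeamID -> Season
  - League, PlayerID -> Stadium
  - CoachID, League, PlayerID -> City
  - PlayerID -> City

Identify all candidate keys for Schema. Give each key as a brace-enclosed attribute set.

Attributes never on any right-hand side: {CoachID, League, PlayerID} — every candidate key must contain all of them.
{CoachID, League, PlayerID}⁺ = {City, CoachID, League, PlayerID, Position, Season, Stadium, TeamID}, which is every attribute, so {CoachID, League, PlayerID} is a candidate key.
No smaller or unrelated set reaches every attribute, so there are no other keys.

{CoachID, League, PlayerID}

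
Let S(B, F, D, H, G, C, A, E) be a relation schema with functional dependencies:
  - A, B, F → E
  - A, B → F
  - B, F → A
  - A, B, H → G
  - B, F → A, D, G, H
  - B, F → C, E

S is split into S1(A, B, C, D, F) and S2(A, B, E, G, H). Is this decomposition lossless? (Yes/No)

Yes

The shared attributes are {A, B} and {A, B}⁺ = {A, B, C, D, E, F, G, H}.
S1 is contained in that closure, so S1 ∩ S2 → S1 holds and the join is lossless.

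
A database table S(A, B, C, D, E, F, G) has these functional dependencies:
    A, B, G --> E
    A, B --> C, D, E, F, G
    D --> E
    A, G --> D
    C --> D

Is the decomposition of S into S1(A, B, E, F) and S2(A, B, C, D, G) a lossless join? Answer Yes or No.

Common attributes: {A, B}; their closure is {A, B, C, D, E, F, G}.
S1 is contained in that closure, so S1 ∩ S2 --> S1 holds and the join is lossless.

Yes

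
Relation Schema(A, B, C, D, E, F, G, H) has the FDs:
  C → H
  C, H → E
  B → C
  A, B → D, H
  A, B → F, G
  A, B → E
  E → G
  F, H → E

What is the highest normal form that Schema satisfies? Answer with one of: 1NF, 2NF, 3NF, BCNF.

Candidate key: {A, B}. Prime attributes: {A, B}.
C → H breaks BCNF: {C}⁺ = {C, E, G, H}, so {C} is not a superkey.
C → H determines the non-prime attribute {H} from a non-superkey — 3NF is violated.
{B} is a proper subset of the key {A, B}, and {B}⁺ contains the non-prime attributes {C, E, G, H} — a partial dependency, so 2NF is violated.

1NF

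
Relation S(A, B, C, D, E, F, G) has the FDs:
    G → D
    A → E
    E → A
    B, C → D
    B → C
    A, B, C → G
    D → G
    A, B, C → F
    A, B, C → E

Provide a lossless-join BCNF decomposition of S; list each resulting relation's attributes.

{A, B, F}; {A, E}; {B, C, G}; {D, G}

Candidate keys of the original relation: {A, B}, {B, E}.
{A, B, C, D, E, F, G}: {G} determines {D, G} here but is not a superkey — split on G → D, giving {D, G} and {A, B, C, E, F, G}.
{D, G} has no BCNF violation.
{A, B, C, E, F, G}: {A} determines {A, E} here but is not a superkey — split on A → E, giving {A, E} and {A, B, C, F, G}.
{A, E} has no BCNF violation.
{A, B, C, F, G}: {B, C} determines {B, C, G} here but is not a superkey — split on B, C → G, giving {B, C, G} and {A, B, C, F}.
{B, C, G} has no BCNF violation.
{A, B, C, F}: {B} determines {B, C} here but is not a superkey — split on B → C, giving {B, C} and {A, B, F}.
{B, C} has no BCNF violation.
{A, B, F} has no BCNF violation.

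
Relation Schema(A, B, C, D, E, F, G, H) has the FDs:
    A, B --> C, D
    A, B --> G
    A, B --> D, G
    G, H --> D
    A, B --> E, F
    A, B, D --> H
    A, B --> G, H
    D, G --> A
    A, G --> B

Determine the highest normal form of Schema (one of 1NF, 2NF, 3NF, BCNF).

Candidate keys: {A, B}, {A, G}, {D, G}, {G, H}. Prime attributes: {A, B, D, G, H}.
Every FD has a superkey on the left, so the relation is in BCNF.

BCNF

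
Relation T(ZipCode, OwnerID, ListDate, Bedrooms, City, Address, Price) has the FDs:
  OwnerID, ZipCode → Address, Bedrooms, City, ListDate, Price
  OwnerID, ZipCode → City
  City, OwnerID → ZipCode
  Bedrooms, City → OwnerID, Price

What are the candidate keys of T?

Closure of {Bedrooms, City} is {Address, Bedrooms, City, ListDate, OwnerID, Price, ZipCode}, the whole schema; {Bedrooms, City} is a candidate key.
Closure of {City, OwnerID} is {Address, Bedrooms, City, ListDate, OwnerID, Price, ZipCode}, the whole schema; {City, OwnerID} is a candidate key.
Closure of {OwnerID, ZipCode} is {Address, Bedrooms, City, ListDate, OwnerID, Price, ZipCode}, the whole schema; {OwnerID, ZipCode} is a candidate key.
No proper subset of any of these is a key, and no other minimal superkey exists.

{Bedrooms, City}, {City, OwnerID}, {OwnerID, ZipCode}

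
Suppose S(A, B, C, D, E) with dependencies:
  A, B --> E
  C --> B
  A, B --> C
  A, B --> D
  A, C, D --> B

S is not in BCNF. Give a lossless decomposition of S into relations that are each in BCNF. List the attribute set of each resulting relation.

{A, C, D, E}; {B, C}

Candidate keys of the original relation: {A, B}, {A, C}.
{A, B, C, D, E}: {C} determines {B, C} here but is not a superkey — split on C --> B, giving {B, C} and {A, C, D, E}.
{B, C} has no BCNF violation.
{A, C, D, E} has no BCNF violation.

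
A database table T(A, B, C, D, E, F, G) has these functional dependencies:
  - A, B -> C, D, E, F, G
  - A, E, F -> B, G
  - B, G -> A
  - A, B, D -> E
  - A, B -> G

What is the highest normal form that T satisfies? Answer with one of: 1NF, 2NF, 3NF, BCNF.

BCNF

Candidate keys: {A, B}, {A, E, F}, {B, G}. Prime attributes: {A, B, E, F, G}.
The left-hand side of every FD is a superkey, so BCNF is satisfied.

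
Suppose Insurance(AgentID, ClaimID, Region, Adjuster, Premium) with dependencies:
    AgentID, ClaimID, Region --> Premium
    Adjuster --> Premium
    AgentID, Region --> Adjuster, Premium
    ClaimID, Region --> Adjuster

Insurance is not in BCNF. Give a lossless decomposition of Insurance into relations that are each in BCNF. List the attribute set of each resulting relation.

Candidate key of the original relation: {AgentID, ClaimID, Region}.
{Adjuster, AgentID, ClaimID, Premium, Region}: {Adjuster} determines {Adjuster, Premium} here but is not a superkey — split on Adjuster --> Premium, giving {Adjuster, Premium} and {Adjuster, AgentID, ClaimID, Region}.
{Adjuster, Premium}: every determinant is a superkey — BCNF.
{Adjuster, AgentID, ClaimID, Region}: {AgentID, Region} determines {Adjuster, AgentID, Region} here but is not a superkey — split on AgentID, Region --> Adjuster, giving {Adjuster, AgentID, Region} and {AgentID, ClaimID, Region}.
{Adjuster, AgentID, Region}: every determinant is a superkey — BCNF.
{AgentID, ClaimID, Region}: every determinant is a superkey — BCNF.

{Adjuster, AgentID, Region}; {Adjuster, Premium}; {AgentID, ClaimID, Region}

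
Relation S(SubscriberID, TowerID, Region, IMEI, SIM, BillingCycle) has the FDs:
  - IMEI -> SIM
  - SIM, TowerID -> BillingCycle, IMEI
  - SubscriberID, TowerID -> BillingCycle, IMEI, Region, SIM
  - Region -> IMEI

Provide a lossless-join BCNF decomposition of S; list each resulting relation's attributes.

Candidate key of the original relation: {SubscriberID, TowerID}.
{BillingCycle, IMEI, Region, SIM, SubscriberID, TowerID}: {IMEI} determines {IMEI, SIM} here but is not a superkey — split on IMEI -> SIM, giving {IMEI, SIM} and {BillingCycle, IMEI, Region, SubscriberID, TowerID}.
{IMEI, SIM} has no BCNF violation.
{BillingCycle, IMEI, Region, SubscriberID, TowerID}: {Region} determines {IMEI, Region} here but is not a superkey — split on Region -> IMEI, giving {IMEI, Region} and {BillingCycle, Region, SubscriberID, TowerID}.
{IMEI, Region} has no BCNF violation.
{BillingCycle, Region, SubscriberID, TowerID}: {Region, TowerID} determines {BillingCycle, Region, TowerID} here but is not a superkey — split on Region, TowerID -> BillingCycle, giving {BillingCycle, Region, TowerID} and {Region, SubscriberID, TowerID}.
{BillingCycle, Region, TowerID} has no BCNF violation.
{Region, SubscriberID, TowerID} has no BCNF violation.

{BillingCycle, Region, TowerID}; {IMEI, Region}; {IMEI, SIM}; {Region, SubscriberID, TowerID}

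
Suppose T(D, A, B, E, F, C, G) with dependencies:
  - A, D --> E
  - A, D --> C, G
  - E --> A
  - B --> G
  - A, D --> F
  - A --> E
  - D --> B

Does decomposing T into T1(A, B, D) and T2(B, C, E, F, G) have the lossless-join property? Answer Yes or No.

No

T1 ∩ T2 = {B}; its closure under F is {B, G}.
Neither T1 nor T2 is contained in that closure, so the decomposition is lossy.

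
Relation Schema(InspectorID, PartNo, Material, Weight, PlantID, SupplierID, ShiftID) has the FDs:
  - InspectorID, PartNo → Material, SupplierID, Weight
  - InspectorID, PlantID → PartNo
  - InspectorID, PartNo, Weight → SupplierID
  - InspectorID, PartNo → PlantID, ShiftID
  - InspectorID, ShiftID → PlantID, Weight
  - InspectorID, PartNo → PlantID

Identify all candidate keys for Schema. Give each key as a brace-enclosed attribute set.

No FD produces {InspectorID}, so it must be in every candidate key.
{InspectorID, PartNo}⁺ = {InspectorID, Material, PartNo, PlantID, ShiftID, SupplierID, Weight} — all of the relation — so {InspectorID, PartNo} is a candidate key.
{InspectorID, PlantID}⁺ = {InspectorID, Material, PartNo, PlantID, ShiftID, SupplierID, Weight} — all of the relation — so {InspectorID, PlantID} is a candidate key.
{InspectorID, ShiftID}⁺ = {InspectorID, Material, PartNo, PlantID, ShiftID, SupplierID, Weight} — all of the relation — so {InspectorID, ShiftID} is a candidate key.
Any other superkey properly contains one of these, so there are no further candidate keys.

{InspectorID, PartNo}, {InspectorID, PlantID}, {InspectorID, ShiftID}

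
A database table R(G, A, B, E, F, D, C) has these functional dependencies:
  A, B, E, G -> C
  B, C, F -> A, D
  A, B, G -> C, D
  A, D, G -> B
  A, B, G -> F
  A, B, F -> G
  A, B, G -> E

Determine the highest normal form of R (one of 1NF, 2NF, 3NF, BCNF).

Candidate keys: {A, B, F}, {A, B, G}, {A, D, G}, {B, C, F}. Prime attributes: {A, B, C, D, F, G}.
Every FD has a superkey on the left, so the relation is in BCNF.

BCNF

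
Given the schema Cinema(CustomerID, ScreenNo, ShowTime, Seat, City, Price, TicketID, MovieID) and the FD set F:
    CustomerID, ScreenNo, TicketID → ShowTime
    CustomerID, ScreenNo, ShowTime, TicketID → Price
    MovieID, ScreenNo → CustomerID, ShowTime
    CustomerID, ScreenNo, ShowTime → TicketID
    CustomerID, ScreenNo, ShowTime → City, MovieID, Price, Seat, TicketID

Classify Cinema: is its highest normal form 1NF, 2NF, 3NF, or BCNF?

BCNF

Candidate keys: {CustomerID, ScreenNo, ShowTime}, {CustomerID, ScreenNo, TicketID}, {MovieID, ScreenNo}. Prime attributes: {CustomerID, MovieID, ScreenNo, ShowTime, TicketID}.
Each dependency's left side is a superkey — BCNF holds.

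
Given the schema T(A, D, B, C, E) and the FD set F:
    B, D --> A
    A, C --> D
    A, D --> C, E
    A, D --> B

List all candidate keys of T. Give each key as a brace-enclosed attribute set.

{A, C}, {A, D}, {B, D}

Closure of {A, C} is {A, B, C, D, E}, the whole schema; {A, C} is a candidate key.
Closure of {A, D} is {A, B, C, D, E}, the whole schema; {A, D} is a candidate key.
Closure of {B, D} is {A, B, C, D, E}, the whole schema; {B, D} is a candidate key.
Any other superkey properly contains one of these, so there are no further candidate keys.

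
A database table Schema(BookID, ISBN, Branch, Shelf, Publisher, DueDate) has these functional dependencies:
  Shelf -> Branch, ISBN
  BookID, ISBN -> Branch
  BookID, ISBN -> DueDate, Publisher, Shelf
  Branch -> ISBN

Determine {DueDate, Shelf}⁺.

{Branch, DueDate, ISBN, Shelf}

Start with {DueDate, Shelf}.
Shelf -> Branch, ISBN applies; add {Branch, ISBN} → now {Branch, DueDate, ISBN, Shelf}.
No further FD applies.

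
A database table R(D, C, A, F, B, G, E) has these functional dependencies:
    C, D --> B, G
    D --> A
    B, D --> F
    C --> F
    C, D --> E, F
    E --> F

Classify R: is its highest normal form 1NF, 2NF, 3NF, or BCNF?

Candidate key: {C, D}. Prime attributes: {C, D}.
For D --> A we have {D}⁺ = {A, D}; {D} is not a superkey, so BCNF fails.
D --> A has non-prime {A} on the right and a non-superkey on the left, so 3NF fails.
{C} is a proper subset of the key {C, D}, and {C}⁺ contains the non-prime attribute {F} — a partial dependency, so 2NF is violated.

1NF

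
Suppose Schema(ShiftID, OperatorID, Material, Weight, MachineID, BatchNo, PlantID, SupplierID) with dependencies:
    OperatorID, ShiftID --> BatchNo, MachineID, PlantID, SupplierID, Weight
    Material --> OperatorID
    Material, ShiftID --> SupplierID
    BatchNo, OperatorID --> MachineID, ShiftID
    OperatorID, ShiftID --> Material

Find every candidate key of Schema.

Closure of {BatchNo, Material} is {BatchNo, MachineID, Material, OperatorID, PlantID, ShiftID, SupplierID, Weight}, the whole schema; {BatchNo, Material} is a candidate key.
Closure of {BatchNo, OperatorID} is {BatchNo, MachineID, Material, OperatorID, PlantID, ShiftID, SupplierID, Weight}, the whole schema; {BatchNo, OperatorID} is a candidate key.
Closure of {Material, ShiftID} is {BatchNo, MachineID, Material, OperatorID, PlantID, ShiftID, SupplierID, Weight}, the whole schema; {Material, ShiftID} is a candidate key.
Closure of {OperatorID, ShiftID} is {BatchNo, MachineID, Material, OperatorID, PlantID, ShiftID, SupplierID, Weight}, the whole schema; {OperatorID, ShiftID} is a candidate key.
Any other superkey properly contains one of these, so there are no further candidate keys.

{BatchNo, Material}, {BatchNo, OperatorID}, {Material, ShiftID}, {OperatorID, ShiftID}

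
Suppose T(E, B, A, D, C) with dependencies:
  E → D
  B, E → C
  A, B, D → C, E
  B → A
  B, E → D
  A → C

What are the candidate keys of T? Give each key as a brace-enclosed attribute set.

No FD produces {B}, so it must be in every candidate key.
{B, D} is a candidate key since {B, D}⁺ = {A, B, C, D, E} covers every attribute.
{B, E} is a candidate key since {B, E}⁺ = {A, B, C, D, E} covers every attribute.
Any other superkey properly contains one of these, so there are no further candidate keys.

{B, D}, {B, E}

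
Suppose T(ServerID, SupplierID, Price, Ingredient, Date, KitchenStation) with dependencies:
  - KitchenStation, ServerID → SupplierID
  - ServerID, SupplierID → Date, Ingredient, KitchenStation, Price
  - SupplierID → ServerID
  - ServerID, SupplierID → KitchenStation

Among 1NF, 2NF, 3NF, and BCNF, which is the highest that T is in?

BCNF

Candidate keys: {KitchenStation, ServerID}, {SupplierID}. Prime attributes: {KitchenStation, ServerID, SupplierID}.
The left-hand side of every FD is a superkey, so BCNF is satisfied.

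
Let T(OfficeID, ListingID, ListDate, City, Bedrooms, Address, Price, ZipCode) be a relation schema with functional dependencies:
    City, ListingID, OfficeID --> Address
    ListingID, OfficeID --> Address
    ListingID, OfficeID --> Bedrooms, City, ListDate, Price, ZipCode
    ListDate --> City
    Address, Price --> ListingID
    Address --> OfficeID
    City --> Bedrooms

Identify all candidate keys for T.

{Address, ListingID}, {Address, Price}, {ListingID, OfficeID}

{Address, ListingID}⁺ = {Address, Bedrooms, City, ListDate, ListingID, OfficeID, Price, ZipCode} — all of the relation — so {Address, ListingID} is a candidate key.
{Address, Price}⁺ = {Address, Bedrooms, City, ListDate, ListingID, OfficeID, Price, ZipCode} — all of the relation — so {Address, Price} is a candidate key.
{ListingID, OfficeID}⁺ = {Address, Bedrooms, City, ListDate, ListingID, OfficeID, Price, ZipCode} — all of the relation — so {ListingID, OfficeID} is a candidate key.
No proper subset of any of these is a key, and no other minimal superkey exists.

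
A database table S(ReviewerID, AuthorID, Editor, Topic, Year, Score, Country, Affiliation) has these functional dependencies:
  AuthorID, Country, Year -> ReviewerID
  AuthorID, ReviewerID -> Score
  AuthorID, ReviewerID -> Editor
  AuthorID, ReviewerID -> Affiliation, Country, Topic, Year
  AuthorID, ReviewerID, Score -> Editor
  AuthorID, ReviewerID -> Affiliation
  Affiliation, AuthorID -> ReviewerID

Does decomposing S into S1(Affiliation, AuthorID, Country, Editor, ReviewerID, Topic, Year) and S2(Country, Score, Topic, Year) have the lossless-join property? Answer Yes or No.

No

S1 ∩ S2 = {Country, Topic, Year}; its closure under F is {Country, Topic, Year}.
S1 ⊄ {Country, Topic, Year} and S2 ⊄ {Country, Topic, Year}, so the split is lossy.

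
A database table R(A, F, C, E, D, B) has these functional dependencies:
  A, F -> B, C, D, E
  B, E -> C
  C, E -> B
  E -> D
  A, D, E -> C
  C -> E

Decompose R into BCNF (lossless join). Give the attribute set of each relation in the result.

Candidate key of the original relation: {A, F}.
{A, B, C, D, E, F}: {B, E} determines {B, C, D, E} here but is not a superkey — split on B, E -> C, D, giving {B, C, D, E} and {A, B, E, F}.
{B, C, D, E}: {E} determines {D, E} here but is not a superkey — split on E -> D, giving {D, E} and {B, C, E}.
{D, E} has no BCNF violation.
{B, C, E} has no BCNF violation.
{A, B, E, F}: {A, E} determines {A, B, E} here but is not a superkey — split on A, E -> B, giving {A, B, E} and {A, E, F}.
{A, B, E} has no BCNF violation.
{A, E, F} has no BCNF violation.

{A, B, E}; {A, E, F}; {B, C, E}; {D, E}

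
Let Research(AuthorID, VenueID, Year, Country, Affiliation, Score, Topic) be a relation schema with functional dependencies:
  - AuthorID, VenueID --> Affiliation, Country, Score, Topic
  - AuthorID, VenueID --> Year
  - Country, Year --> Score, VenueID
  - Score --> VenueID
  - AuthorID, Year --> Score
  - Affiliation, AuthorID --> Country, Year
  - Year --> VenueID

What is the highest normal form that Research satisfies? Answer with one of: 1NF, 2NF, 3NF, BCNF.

Candidate keys: {Affiliation, AuthorID}, {AuthorID, Score}, {AuthorID, VenueID}, {AuthorID, Year}. Prime attributes: {Affiliation, AuthorID, Score, VenueID, Year}.
Country, Year --> Score, VenueID breaks BCNF: {Country, Year}⁺ = {Country, Score, VenueID, Year}, so {Country, Year} is not a superkey.
But every attribute on its right side ({Score, VenueID}) is prime, and the same holds for every other non-superkey FD, so 3NF still holds.

3NF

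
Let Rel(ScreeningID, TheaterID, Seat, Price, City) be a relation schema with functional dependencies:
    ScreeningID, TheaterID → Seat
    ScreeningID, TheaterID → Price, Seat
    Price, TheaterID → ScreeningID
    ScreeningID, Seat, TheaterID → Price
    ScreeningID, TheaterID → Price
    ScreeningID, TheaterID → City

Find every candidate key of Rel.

Attributes never on any right-hand side: {TheaterID} — every candidate key must contain it.
{Price, TheaterID}⁺ = {City, Price, ScreeningID, Seat, TheaterID}, which is every attribute, so {Price, TheaterID} is a candidate key.
{ScreeningID, TheaterID}⁺ = {City, Price, ScreeningID, Seat, TheaterID}, which is every attribute, so {ScreeningID, TheaterID} is a candidate key.
Any other superkey properly contains one of these, so there are no further candidate keys.

{Price, TheaterID}, {ScreeningID, TheaterID}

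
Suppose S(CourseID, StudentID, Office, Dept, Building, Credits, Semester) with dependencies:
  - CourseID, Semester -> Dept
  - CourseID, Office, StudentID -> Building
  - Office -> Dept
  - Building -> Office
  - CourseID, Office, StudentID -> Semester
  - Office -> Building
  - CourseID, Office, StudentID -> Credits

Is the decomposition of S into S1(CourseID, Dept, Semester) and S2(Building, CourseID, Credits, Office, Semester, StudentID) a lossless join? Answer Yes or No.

Yes

S1 ∩ S2 = {CourseID, Semester}; its closure under F is {CourseID, Dept, Semester}.
Since S1 ⊆ {CourseID, Dept, Semester}, the intersection is a superkey of S1; the decomposition is lossless.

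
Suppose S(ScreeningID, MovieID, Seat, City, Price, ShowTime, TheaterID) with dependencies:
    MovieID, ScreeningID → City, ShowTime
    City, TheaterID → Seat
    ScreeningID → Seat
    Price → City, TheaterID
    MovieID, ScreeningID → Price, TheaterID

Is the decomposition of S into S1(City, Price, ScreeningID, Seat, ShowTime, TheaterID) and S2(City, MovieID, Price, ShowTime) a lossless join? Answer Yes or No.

No

The shared attributes are {City, Price, ShowTime} and {City, Price, ShowTime}⁺ = {City, Price, Seat, ShowTime, TheaterID}.
S1 ⊄ {City, Price, Seat, ShowTime, TheaterID} and S2 ⊄ {City, Price, Seat, ShowTime, TheaterID}, so the split is lossy.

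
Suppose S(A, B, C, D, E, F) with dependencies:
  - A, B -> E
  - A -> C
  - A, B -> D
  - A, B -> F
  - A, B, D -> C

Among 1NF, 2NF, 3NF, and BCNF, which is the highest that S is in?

Candidate key: {A, B}. Prime attributes: {A, B}.
A -> C: {A}⁺ = {A, C}, which is not all of the attributes, so the left side is not a superkey — BCNF is violated.
A -> C has non-prime {C} on the right and a non-superkey on the left, so 3NF fails.
The proper key subset {A} of {A, B} determines non-prime {C}, so the relation is not even in 2NF.

1NF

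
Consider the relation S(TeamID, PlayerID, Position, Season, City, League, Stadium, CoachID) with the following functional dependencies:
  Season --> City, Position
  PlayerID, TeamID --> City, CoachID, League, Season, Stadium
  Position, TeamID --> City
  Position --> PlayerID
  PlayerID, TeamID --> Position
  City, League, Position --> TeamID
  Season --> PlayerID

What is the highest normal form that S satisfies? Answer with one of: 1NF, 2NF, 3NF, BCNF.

Candidate keys: {City, League, Position}, {League, Season}, {PlayerID, TeamID}, {Position, TeamID}, {Season, TeamID}. Prime attributes: {City, League, PlayerID, Position, Season, TeamID}.
Season --> City, Position: {Season}⁺ = {City, PlayerID, Position, Season}, which is not all of the attributes, so the left side is not a superkey — BCNF is violated.
Its right-hand attributes {City, Position} are all prime, as are those of every other non-superkey FD — the relation is in 3NF.

3NF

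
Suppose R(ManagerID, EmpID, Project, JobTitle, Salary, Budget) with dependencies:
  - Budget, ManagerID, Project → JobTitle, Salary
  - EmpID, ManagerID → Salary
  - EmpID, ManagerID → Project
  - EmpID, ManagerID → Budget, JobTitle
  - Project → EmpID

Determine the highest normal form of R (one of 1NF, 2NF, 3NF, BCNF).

3NF

Candidate keys: {EmpID, ManagerID}, {ManagerID, Project}. Prime attributes: {EmpID, ManagerID, Project}.
For Project → EmpID we have {Project}⁺ = {EmpID, Project}; {Project} is not a superkey, so BCNF fails.
Its right-hand attributes {EmpID} are all prime, as are those of every other non-superkey FD — the relation is in 3NF.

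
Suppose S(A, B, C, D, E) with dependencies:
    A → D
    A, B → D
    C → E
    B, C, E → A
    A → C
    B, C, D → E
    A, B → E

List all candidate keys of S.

{A, B}, {B, C}

Attributes never on any right-hand side: {B} — every candidate key must contain it.
{A, B}⁺ = {A, B, C, D, E} — all of the relation — so {A, B} is a candidate key.
{B, C}⁺ = {A, B, C, D, E} — all of the relation — so {B, C} is a candidate key.
These are minimal and exhaustive — every other superkey contains one of them.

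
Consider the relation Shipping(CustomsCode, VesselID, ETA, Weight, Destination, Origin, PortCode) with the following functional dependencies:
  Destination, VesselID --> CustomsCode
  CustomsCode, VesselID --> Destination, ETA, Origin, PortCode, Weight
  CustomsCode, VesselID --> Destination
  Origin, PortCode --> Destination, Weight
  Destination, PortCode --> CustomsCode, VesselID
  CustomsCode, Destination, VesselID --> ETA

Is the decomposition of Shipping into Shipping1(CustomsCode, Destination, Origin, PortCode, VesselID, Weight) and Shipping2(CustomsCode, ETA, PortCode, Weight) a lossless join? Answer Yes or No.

No

The shared attributes are {CustomsCode, PortCode, Weight} and {CustomsCode, PortCode, Weight}⁺ = {CustomsCode, PortCode, Weight}.
The closure covers neither Shipping1 nor Shipping2 entirely; the join is not lossless.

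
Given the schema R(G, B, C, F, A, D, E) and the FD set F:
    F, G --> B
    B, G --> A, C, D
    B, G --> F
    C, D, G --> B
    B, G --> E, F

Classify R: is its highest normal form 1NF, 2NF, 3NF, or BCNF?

Candidate keys: {B, G}, {C, D, G}, {F, G}. Prime attributes: {B, C, D, F, G}.
The left-hand side of every FD is a superkey, so BCNF is satisfied.

BCNF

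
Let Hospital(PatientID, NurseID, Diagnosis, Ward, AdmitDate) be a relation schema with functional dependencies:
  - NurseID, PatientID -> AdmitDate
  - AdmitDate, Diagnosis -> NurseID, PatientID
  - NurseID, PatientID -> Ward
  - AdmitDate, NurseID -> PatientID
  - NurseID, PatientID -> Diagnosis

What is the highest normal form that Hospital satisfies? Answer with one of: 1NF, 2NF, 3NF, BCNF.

Candidate keys: {AdmitDate, Diagnosis}, {AdmitDate, NurseID}, {NurseID, PatientID}. Prime attributes: {AdmitDate, Diagnosis, NurseID, PatientID}.
Every FD has a superkey on the left, so the relation is in BCNF.

BCNF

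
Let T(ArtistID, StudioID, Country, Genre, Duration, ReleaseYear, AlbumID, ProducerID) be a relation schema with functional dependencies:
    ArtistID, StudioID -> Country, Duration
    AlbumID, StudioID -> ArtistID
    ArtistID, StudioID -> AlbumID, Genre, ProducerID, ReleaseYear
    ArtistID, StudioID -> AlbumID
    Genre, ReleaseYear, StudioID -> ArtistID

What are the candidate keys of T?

{AlbumID, StudioID}, {ArtistID, StudioID}, {Genre, ReleaseYear, StudioID}

No FD produces {StudioID}, so it must be in every candidate key.
Closure of {AlbumID, StudioID} is {AlbumID, ArtistID, Country, Duration, Genre, ProducerID, ReleaseYear, StudioID}, the whole schema; {AlbumID, StudioID} is a candidate key.
Closure of {ArtistID, StudioID} is {AlbumID, ArtistID, Country, Duration, Genre, ProducerID, ReleaseYear, StudioID}, the whole schema; {ArtistID, StudioID} is a candidate key.
Closure of {Genre, ReleaseYear, StudioID} is {AlbumID, ArtistID, Country, Duration, Genre, ProducerID, ReleaseYear, StudioID}, the whole schema; {Genre, ReleaseYear, StudioID} is a candidate key.
No proper subset of any of these is a key, and no other minimal superkey exists.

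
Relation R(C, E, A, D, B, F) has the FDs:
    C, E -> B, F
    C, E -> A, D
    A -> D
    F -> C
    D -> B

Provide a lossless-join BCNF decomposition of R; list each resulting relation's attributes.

Candidate keys of the original relation: {C, E}, {E, F}.
{A, B, C, D, E, F}: {A} determines {A, B, D} here but is not a superkey — split on A -> B, D, giving {A, B, D} and {A, C, E, F}.
{A, B, D}: {D} determines {B, D} here but is not a superkey — split on D -> B, giving {B, D} and {A, D}.
{B, D} has no BCNF violation.
{A, D} has no BCNF violation.
{A, C, E, F}: {F} determines {C, F} here but is not a superkey — split on F -> C, giving {C, F} and {A, E, F}.
{C, F} has no BCNF violation.
{A, E, F} has no BCNF violation.

{A, D}; {A, E, F}; {B, D}; {C, F}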